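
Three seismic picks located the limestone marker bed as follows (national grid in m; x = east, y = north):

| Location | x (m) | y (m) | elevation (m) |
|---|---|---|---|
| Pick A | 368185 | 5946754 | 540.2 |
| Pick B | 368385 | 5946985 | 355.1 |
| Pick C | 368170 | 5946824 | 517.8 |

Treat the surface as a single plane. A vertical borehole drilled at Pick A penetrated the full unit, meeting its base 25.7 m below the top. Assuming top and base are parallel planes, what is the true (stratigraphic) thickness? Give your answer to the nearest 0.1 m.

21.9 m

Two edge vectors: Pick A→Pick B = (200, 231, -185.1), Pick A→Pick C = (-15, 70, -22.4).
Normal n = (Pick A→Pick B) × (Pick A→Pick C) = (7782.6, 7256.5, 17465).
So ∂z/∂x = −n_x/n_z = −0.44561 and ∂z/∂y = −n_y/n_z = −0.41549.
|∇z| = √(a²+b²) = 0.60926, so dip δ = arctan(0.60926) = 31.35°.
True thickness = vertical thickness × cos δ = 25.7 × cos 31.35° = 21.9 m.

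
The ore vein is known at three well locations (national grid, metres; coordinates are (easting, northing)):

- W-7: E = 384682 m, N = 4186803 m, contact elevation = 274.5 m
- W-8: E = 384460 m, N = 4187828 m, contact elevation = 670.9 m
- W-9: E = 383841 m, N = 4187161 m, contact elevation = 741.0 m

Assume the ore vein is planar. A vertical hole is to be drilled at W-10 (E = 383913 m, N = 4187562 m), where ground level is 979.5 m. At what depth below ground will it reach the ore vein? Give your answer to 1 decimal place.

Two edge vectors: W-7→W-8 = (-222, 1025, 396.4), W-7→W-9 = (-841, 358, 466.5).
Normal n = (W-7→W-8) × (W-7→W-9) = (336251.3, -229809.4, 782549).
So ∂z/∂E = −n_x/n_z = −0.429687214 and ∂z/∂N = −n_y/n_z = 0.293667745.
Intercept c from W-7: 274.5 + 165292.94 − 1229528.99 = −1063961.56.
At (383913, 4187562): z_contact = −164962.51 + 1229751.89 − 1063961.56 = 827.82 m.
Depth below ground = 979.5 − 827.82 = 151.7 m.

151.7 m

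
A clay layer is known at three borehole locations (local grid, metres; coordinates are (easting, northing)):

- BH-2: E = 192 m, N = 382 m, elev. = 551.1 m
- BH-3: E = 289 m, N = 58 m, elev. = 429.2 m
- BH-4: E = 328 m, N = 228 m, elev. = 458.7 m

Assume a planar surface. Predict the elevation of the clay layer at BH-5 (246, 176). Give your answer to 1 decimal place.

Two edge vectors: BH-2→BH-3 = (97, -324, -121.9), BH-2→BH-4 = (136, -154, -92.4).
Normal n = (BH-2→BH-3) × (BH-2→BH-4) = (11165, -7615.6, 29126).
So ∂z/∂E = −n_x/n_z = −0.38333 and ∂z/∂N = −n_y/n_z = 0.26147.
Intercept c from BH-2: 551.1 + 73.60 − 99.88 = 524.82.
At (246, 176): z = −94.3 + 46.0 + 524.82 = 476.5 m.

476.5 m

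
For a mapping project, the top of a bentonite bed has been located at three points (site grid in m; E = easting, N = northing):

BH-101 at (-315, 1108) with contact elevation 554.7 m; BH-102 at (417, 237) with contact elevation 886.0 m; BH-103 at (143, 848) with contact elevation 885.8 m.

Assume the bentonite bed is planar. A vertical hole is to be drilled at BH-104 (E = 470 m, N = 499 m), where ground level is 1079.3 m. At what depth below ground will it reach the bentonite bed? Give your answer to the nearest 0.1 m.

Two edge vectors: BH-101→BH-102 = (732, -871, 331.3), BH-101→BH-103 = (458, -260, 331.1).
Normal n = (BH-101→BH-102) × (BH-101→BH-103) = (-202250.1, -90629.8, 208598).
So ∂z/∂E = −n_x/n_z = 0.969569 and ∂z/∂N = −n_y/n_z = 0.434471.
Intercept c from BH-101: 554.7 + 305.41 − 481.39 = 378.72.
At (470, 499): z_contact = 455.70 + 216.80 + 378.72 = 1051.22 m.
Depth below ground = 1079.3 − 1051.22 = 28.1 m.

28.1 m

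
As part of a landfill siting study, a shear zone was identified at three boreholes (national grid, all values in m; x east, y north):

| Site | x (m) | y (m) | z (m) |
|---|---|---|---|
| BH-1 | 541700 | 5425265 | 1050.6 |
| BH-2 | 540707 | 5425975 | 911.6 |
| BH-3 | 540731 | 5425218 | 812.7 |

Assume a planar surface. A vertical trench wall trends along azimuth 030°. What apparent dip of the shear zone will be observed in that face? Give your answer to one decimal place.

Let the plane be z = a·x + b·y + c.
BH-2−BH-1: −993a + 710b = −139;  BH-3−BH-1: −969a − 47b = −237.9.
Solving gives a = 0.23881, b = 0.13822.
Unit vector along 030° is (sin 30°, cos 30°) = (0.5000, 0.8660).
Slope in that direction = a·(0.5000) + b·(0.8660) = 0.23910.
Apparent dip = arctan|0.23910| = 13.4° (true dip is 15.4°, so apparent ≤ true as expected).

13.4°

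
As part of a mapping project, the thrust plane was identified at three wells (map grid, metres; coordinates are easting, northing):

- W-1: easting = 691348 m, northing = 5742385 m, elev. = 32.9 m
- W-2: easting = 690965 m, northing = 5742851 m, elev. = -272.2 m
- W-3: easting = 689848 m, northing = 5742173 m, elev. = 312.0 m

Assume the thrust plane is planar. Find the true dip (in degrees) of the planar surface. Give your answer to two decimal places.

Two edge vectors: W-1→W-2 = (-383, 466, -305.1), W-1→W-3 = (-1500, -212, 279.1).
Normal n = (W-1→W-2) × (W-1→W-3) = (65379.4, 564545.3, 780196).
So ∂z/∂easting = −n_x/n_z = −0.08380 and ∂z/∂northing = −n_y/n_z = −0.72359.
Gradient magnitude |∇z| = √(a² + b²) = √(0.00702 + 0.52359) = 0.72843.
True dip = arctan(0.72843) = 36.07°, dipping toward N (azimuth ≈ 007°).

36.07°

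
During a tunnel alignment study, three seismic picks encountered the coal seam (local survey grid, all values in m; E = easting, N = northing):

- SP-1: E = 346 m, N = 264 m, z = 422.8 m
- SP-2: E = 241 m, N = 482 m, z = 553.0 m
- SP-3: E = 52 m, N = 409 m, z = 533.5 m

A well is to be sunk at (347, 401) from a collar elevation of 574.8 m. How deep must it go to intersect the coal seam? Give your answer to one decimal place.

77.4 m

Let the plane be z = a·E + b·N + c.
SP-2−SP-1: −105a + 218b = 130.2;  SP-3−SP-1: −294a + 145b = 110.7.
Solving gives a = −0.10751, b = 0.54547.
Then c = 422.8 − a·346 − b·264 = 315.99.
At (347, 401): z_contact = −37.31 + 218.73 + 315.99 = 497.42 m.
Depth below ground = 574.8 − 497.42 = 77.4 m.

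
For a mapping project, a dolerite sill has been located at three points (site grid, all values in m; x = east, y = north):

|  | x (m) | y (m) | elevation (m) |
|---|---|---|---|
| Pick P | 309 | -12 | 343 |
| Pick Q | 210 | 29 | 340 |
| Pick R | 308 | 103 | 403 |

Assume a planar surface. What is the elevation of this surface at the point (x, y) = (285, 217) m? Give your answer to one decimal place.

457.0 m

Let the plane be z = a·x + b·y + c.
Pick Q−Pick P: −99a + 41b = −3;  Pick R−Pick P: −1a + 115b = 60.
Solving gives a = 0.24727, b = 0.52389.
Then c = 343 − a·309 − b·-12 = 272.88.
At (285, 217): z = 70.5 + 113.7 + 272.88 = 457.0 m.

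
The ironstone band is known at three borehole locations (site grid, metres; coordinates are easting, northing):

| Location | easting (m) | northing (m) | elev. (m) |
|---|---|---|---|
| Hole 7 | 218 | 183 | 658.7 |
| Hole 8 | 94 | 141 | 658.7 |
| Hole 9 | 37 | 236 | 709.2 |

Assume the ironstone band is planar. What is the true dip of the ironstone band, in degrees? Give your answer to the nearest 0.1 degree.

Two edge vectors: Hole 7→Hole 8 = (-124, -42, 0), Hole 7→Hole 9 = (-181, 53, 50.5).
Normal n = (Hole 7→Hole 8) × (Hole 7→Hole 9) = (-2121, 6262, -14174).
So ∂z/∂easting = −n_x/n_z = −0.14964 and ∂z/∂northing = −n_y/n_z = 0.44179.
Gradient magnitude |∇z| = √(a² + b²) = √(0.02239 + 0.19518) = 0.46645.
True dip = arctan(0.46645) = 25.0°, dipping toward SSE (azimuth ≈ 161°).

25.0°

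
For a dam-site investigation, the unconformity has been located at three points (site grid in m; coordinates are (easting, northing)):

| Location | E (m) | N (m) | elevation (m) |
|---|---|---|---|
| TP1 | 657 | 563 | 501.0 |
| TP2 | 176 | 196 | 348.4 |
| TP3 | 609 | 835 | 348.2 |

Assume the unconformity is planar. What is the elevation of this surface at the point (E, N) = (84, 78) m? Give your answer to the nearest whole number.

Let the plane be z = a·E + b·N + c.
TP2−TP1: −481a − 367b = −152.6;  TP3−TP1: −48a + 272b = −152.8.
Solving gives a = 0.65737, b = −0.44576.
Then c = 501 − a·657 − b·563 = 320.07.
At (84, 78): z = 55.2 − 34.8 + 320.07 = 340.5 m.

341 m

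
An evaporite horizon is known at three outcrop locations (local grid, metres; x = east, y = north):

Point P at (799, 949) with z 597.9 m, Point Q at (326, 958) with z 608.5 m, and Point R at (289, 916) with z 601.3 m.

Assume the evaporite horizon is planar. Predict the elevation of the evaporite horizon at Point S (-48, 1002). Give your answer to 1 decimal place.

623.8 m

Two edge vectors: Point P→Point Q = (-473, 9, 10.6), Point P→Point R = (-510, -33, 3.4).
Normal n = (Point P→Point Q) × (Point P→Point R) = (380.4, -3797.8, 20199).
So ∂z/∂x = −n_x/n_z = −0.018833 and ∂z/∂y = −n_y/n_z = 0.188019.
Intercept c from Point P: 597.9 + 15.05 − 178.43 = 434.52.
At (-48, 1002): z = 0.9 + 188.4 + 434.52 = 623.8 m.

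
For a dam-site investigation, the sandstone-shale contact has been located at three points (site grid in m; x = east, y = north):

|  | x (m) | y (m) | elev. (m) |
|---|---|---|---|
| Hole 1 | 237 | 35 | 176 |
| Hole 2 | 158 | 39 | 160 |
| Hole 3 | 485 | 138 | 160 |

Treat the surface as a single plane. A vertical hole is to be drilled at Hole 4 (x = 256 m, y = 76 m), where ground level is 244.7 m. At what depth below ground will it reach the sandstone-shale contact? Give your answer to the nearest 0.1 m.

88.9 m

Two edge vectors: Hole 1→Hole 2 = (-79, 4, -16), Hole 1→Hole 3 = (248, 103, -16).
Normal n = (Hole 1→Hole 2) × (Hole 1→Hole 3) = (1584, -5232, -9129).
So ∂z/∂x = −n_x/n_z = 0.17351 and ∂z/∂y = −n_y/n_z = −0.57312.
Intercept c from Hole 1: 176 − 41.12 + 20.06 = 154.94.
At (256, 76): z_contact = 44.42 − 43.56 + 154.94 = 155.80 m.
Depth below ground = 244.7 − 155.80 = 88.9 m.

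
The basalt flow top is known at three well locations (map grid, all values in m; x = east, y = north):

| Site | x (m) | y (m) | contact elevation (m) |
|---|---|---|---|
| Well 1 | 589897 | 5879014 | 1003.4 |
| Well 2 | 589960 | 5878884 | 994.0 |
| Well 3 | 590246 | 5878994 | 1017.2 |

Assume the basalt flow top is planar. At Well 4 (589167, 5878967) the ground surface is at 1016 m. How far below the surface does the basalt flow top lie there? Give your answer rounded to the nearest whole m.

50 m

Two edge vectors: Well 1→Well 2 = (63, -130, -9.4), Well 1→Well 3 = (349, -20, 13.8).
Normal n = (Well 1→Well 2) × (Well 1→Well 3) = (-1982, -4150, 44110).
So ∂z/∂x = −n_x/n_z = 0.04493312 and ∂z/∂y = −n_y/n_z = 0.09408297.
Intercept c from Well 1: 1003.4 − 26505.91 − 553115.12 = −578617.64.
At (589167, 5878967): z_contact = 26473.1 + 553110.7 − 578617.64 = 966.2 m.
Depth below ground = 1016 − 966.2 = 50 m.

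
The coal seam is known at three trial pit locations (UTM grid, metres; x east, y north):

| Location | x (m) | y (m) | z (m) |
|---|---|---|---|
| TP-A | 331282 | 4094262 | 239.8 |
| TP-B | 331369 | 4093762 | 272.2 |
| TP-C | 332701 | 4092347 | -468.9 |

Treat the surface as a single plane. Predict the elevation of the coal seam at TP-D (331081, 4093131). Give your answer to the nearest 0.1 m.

Let the plane be z = a·x + b·y + c.
TP-B−TP-A: 87a − 500b = 32.4;  TP-C−TP-A: 1419a − 1915b = −708.7.
Solving gives a = −0.766991776, b = −0.198256569.
Then c = 239.8 − a·331282 − b·4094262 = 1066044.71.
At (331081, 4093131): z = −253936.4 − 811490.1 + 1066044.71 = 618.2 m.

618.2 m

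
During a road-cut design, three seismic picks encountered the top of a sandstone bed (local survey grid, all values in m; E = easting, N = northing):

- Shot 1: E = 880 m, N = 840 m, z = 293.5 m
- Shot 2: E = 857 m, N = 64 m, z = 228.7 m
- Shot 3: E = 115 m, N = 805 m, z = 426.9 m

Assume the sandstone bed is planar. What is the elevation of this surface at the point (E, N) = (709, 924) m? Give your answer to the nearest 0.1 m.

Two edge vectors: Shot 1→Shot 2 = (-23, -776, -64.8), Shot 1→Shot 3 = (-765, -35, 133.4).
Normal n = (Shot 1→Shot 2) × (Shot 1→Shot 3) = (-105786.4, 52640.2, -592835).
So ∂z/∂E = −n_x/n_z = −0.17844 and ∂z/∂N = −n_y/n_z = 0.08879.
Intercept c from Shot 1: 293.5 + 157.03 − 74.59 = 375.94.
At (709, 924): z = −126.5 + 82.0 + 375.94 = 331.5 m.

331.5 m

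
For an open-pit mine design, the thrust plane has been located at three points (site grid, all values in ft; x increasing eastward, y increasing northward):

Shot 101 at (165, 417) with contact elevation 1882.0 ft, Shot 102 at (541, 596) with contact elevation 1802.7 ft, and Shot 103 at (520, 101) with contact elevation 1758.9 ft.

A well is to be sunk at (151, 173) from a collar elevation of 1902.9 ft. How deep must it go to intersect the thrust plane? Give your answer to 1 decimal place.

41.5 ft

Let the plane be z = a·x + b·y + c.
Shot 102−Shot 101: 376a + 179b = −79.3;  Shot 103−Shot 101: 355a − 316b = −123.1.
Solving gives a = −0.25824, b = 0.09944.
Then c = 1882 − a·165 − b·417 = 1883.14.
At (151, 173): z_contact = −38.99 + 17.20 + 1883.14 = 1861.35 ft.
Depth below ground = 1902.9 − 1861.35 = 41.5 ft.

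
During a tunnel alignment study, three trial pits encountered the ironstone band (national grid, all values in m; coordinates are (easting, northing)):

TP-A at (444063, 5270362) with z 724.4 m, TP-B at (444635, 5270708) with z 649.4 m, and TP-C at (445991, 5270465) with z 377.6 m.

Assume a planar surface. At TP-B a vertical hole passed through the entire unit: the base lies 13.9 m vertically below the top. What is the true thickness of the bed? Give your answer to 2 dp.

13.62 m

Two edge vectors: TP-A→TP-B = (572, 346, -75), TP-A→TP-C = (1928, 103, -346.8).
Normal n = (TP-A→TP-B) × (TP-A→TP-C) = (-112267.8, 53769.6, -608172).
So ∂z/∂E = −n_x/n_z = −0.18460 and ∂z/∂N = −n_y/n_z = 0.08841.
|∇z| = √(a²+b²) = 0.20468, so dip δ = arctan(0.20468) = 11.57°.
True thickness = vertical thickness × cos δ = 13.9 × cos 11.57° = 13.62 m.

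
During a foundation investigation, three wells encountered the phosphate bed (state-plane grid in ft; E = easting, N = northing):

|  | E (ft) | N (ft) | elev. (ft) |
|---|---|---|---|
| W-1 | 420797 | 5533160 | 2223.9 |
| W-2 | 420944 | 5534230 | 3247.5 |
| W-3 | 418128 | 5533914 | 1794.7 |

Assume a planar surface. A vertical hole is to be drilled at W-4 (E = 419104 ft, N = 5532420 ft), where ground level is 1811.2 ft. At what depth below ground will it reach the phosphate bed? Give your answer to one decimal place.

Let the plane be z = a·E + b·N + c.
W-2−W-1: 147a + 1070b = 1023.6;  W-3−W-1: −2669a + 754b = −429.2.
Solving gives a = 0.414956578, b = 0.899627461.
Then c = 2223.9 − a·420797 − b·5533160 = −5150171.26.
At (419104, 5532420): z_contact = 173909.96 + 4977116.96 − 5150171.26 = 855.65 ft.
Depth below ground = 1811.2 − 855.65 = 955.5 ft.

955.5 ft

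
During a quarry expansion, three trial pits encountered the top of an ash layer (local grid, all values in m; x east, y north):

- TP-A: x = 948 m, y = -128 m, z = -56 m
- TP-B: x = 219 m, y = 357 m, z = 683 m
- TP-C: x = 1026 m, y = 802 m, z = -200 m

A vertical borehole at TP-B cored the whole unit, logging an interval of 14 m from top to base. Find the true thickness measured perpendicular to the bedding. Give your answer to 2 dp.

9.61 m

Let the plane be z = a·x + b·y + c.
TP-B−TP-A: −729a + 485b = 739;  TP-C−TP-A: 78a + 930b = −144.
Solving gives a = −1.05771, b = −0.06613.
|∇z| = √(a²+b²) = 1.05978, so dip δ = arctan(1.05978) = 46.66°.
True thickness = vertical thickness × cos δ = 14 × cos 46.66° = 9.61 m.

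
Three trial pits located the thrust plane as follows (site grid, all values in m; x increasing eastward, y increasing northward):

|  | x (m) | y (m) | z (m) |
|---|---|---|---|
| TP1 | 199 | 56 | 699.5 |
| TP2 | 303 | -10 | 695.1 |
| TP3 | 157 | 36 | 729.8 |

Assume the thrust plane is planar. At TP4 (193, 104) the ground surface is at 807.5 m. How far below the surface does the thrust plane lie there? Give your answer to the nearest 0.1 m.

134.8 m

Let the plane be z = a·x + b·y + c.
TP2−TP1: 104a − 66b = −4.4;  TP3−TP1: −42a − 20b = 30.3.
Solving gives a = −0.43030, b = −0.61138.
Then c = 699.5 − a·199 − b·56 = 819.37.
At (193, 104): z_contact = −83.05 − 63.58 + 819.37 = 672.74 m.
Depth below ground = 807.5 − 672.74 = 134.8 m.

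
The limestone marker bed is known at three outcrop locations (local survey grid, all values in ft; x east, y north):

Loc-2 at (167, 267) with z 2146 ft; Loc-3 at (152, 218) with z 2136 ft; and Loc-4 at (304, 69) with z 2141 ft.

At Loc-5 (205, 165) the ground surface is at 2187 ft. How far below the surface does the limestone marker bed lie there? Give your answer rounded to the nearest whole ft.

Two edge vectors: Loc-2→Loc-3 = (-15, -49, -10), Loc-2→Loc-4 = (137, -198, -5).
Normal n = (Loc-2→Loc-3) × (Loc-2→Loc-4) = (-1735, -1445, 9683).
So ∂z/∂x = −n_x/n_z = 0.17918 and ∂z/∂y = −n_y/n_z = 0.14923.
Intercept c from Loc-2: 2146 − 29.92 − 39.84 = 2076.23.
At (205, 165): z_contact = 36.7 + 24.6 + 2076.23 = 2137.6 ft.
Depth below ground = 2187 − 2137.6 = 49 ft.

49 ft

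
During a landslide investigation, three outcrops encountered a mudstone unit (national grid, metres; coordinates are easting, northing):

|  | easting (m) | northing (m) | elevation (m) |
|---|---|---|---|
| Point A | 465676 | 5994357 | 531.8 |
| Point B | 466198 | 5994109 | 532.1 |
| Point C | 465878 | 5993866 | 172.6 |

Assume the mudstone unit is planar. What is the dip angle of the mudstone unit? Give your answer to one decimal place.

45.2°

Two edge vectors: Point A→Point B = (522, -248, 0.3), Point A→Point C = (202, -491, -359.2).
Normal n = (Point A→Point B) × (Point A→Point C) = (89228.9, 187563, -206206).
So ∂z/∂easting = −n_x/n_z = 0.43272 and ∂z/∂northing = −n_y/n_z = 0.90959.
Gradient magnitude |∇z| = √(a² + b²) = √(0.18724 + 0.82735) = 1.00727.
True dip = arctan(1.00727) = 45.2°, dipping toward SSW (azimuth ≈ 205°).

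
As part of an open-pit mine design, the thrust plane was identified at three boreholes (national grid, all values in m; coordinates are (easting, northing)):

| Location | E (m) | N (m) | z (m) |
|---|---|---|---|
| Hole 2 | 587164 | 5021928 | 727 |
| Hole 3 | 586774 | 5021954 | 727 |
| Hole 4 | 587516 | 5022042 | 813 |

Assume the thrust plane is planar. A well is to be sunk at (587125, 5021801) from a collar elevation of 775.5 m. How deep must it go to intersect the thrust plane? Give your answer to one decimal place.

Two edge vectors: Hole 2→Hole 3 = (-390, 26, 0), Hole 2→Hole 4 = (352, 114, 86).
Normal n = (Hole 2→Hole 3) × (Hole 2→Hole 4) = (2236, 33540, -53612).
So ∂z/∂E = −n_x/n_z = 0.041707081 and ∂z/∂N = −n_y/n_z = 0.625606208.
Intercept c from Hole 2: 727 − 24488.90 − 3141749.33 = −3165511.23.
At (587125, 5021801): z_contact = 24487.27 + 3141669.88 − 3165511.23 = 645.92 m.
Depth below ground = 775.5 − 645.92 = 129.6 m.

129.6 m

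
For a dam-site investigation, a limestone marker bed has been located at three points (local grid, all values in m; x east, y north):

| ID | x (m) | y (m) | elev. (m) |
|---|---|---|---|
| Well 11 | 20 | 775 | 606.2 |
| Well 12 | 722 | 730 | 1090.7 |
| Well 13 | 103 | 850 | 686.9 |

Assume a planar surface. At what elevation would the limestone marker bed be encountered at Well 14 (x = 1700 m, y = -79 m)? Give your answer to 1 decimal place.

Let the plane be z = a·x + b·y + c.
Well 12−Well 11: 702a − 45b = 484.5;  Well 13−Well 11: 83a + 75b = 80.7.
Solving gives a = 0.708859, b = 0.291530.
Then c = 606.2 − a·20 − b·775 = 366.09.
At (1700, -79): z = 1205.1 − 23.0 + 366.09 = 1548.1 m.

1548.1 m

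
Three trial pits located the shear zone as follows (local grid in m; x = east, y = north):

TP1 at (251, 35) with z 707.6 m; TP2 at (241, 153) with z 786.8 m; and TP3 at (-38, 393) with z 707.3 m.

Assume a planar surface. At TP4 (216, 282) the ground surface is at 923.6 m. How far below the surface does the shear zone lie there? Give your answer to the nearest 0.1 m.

63.3 m

Let the plane be z = a·x + b·y + c.
TP2−TP1: −10a + 118b = 79.2;  TP3−TP1: −289a + 358b = −0.3.
Solving gives a = 0.93012, b = 0.75001.
Then c = 707.6 − a·251 − b·35 = 447.89.
At (216, 282): z_contact = 200.91 + 211.50 + 447.89 = 860.30 m.
Depth below ground = 923.6 − 860.30 = 63.3 m.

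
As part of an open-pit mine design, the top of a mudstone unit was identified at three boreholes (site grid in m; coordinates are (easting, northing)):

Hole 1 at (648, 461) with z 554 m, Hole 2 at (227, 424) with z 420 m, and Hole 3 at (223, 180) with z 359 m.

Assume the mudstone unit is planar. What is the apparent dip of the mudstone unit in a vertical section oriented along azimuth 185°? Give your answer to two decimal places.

15.11°

Let the plane be z = a·E + b·N + c.
Hole 2−Hole 1: −421a − 37b = −134;  Hole 3−Hole 1: −425a − 281b = −195.
Solving gives a = 0.29675, b = 0.24514.
Unit vector along 185° is (sin 185°, cos 185°) = (-0.0872, -0.9962).
Slope in that direction = a·(-0.0872) + b·(-0.9962) = −0.27007.
Apparent dip = arctan|0.27007| = 15.11° (true dip is 21.1°, so apparent ≤ true as expected).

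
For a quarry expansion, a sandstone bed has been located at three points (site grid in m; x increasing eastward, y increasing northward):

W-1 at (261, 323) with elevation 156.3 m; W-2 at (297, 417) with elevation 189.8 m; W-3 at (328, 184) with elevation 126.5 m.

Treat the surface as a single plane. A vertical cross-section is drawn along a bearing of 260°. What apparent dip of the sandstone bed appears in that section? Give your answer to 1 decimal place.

Two edge vectors: W-1→W-2 = (36, 94, 33.5), W-1→W-3 = (67, -139, -29.8).
Normal n = (W-1→W-2) × (W-1→W-3) = (1855.3, 3317.3, -11302).
So ∂z/∂x = −n_x/n_z = 0.16416 and ∂z/∂y = −n_y/n_z = 0.29351.
Unit vector along 260° is (sin 260°, cos 260°) = (-0.9848, -0.1736).
Slope in that direction = a·(-0.9848) + b·(-0.1736) = −0.21263.
Apparent dip = arctan|0.21263| = 12.0° (true dip is 18.6°, so apparent ≤ true as expected).

12.0°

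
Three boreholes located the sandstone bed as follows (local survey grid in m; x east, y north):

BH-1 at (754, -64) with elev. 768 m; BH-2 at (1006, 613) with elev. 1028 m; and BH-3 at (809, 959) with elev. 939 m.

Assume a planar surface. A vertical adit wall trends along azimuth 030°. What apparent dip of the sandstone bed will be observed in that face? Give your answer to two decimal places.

Let the plane be z = a·x + b·y + c.
BH-2−BH-1: 252a + 677b = 260;  BH-3−BH-1: 55a + 1023b = 171.
Solving gives a = 0.68105, b = 0.13054.
Unit vector along 030° is (sin 30°, cos 30°) = (0.5000, 0.8660).
Slope in that direction = a·(0.5000) + b·(0.8660) = 0.45358.
Apparent dip = arctan|0.45358| = 24.40° (true dip is 34.7°, so apparent ≤ true as expected).

24.40°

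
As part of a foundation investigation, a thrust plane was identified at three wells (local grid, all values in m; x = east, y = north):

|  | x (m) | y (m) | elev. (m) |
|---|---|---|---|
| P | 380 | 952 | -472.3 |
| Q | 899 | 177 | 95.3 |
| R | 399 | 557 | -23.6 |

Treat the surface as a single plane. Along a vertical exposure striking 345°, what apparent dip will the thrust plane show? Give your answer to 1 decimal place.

43.8°

Two edge vectors: P→Q = (519, -775, 567.6), P→R = (19, -395, 448.7).
Normal n = (P→Q) × (P→R) = (-123540.5, -222090.9, -190280).
So ∂z/∂x = −n_x/n_z = −0.64926 and ∂z/∂y = −n_y/n_z = −1.16718.
Unit vector along 345° is (sin 345°, cos 345°) = (-0.2588, 0.9659).
Slope in that direction = a·(-0.2588) + b·(0.9659) = −0.95937.
Apparent dip = arctan|0.95937| = 43.8° (true dip is 53.2°, so apparent ≤ true as expected).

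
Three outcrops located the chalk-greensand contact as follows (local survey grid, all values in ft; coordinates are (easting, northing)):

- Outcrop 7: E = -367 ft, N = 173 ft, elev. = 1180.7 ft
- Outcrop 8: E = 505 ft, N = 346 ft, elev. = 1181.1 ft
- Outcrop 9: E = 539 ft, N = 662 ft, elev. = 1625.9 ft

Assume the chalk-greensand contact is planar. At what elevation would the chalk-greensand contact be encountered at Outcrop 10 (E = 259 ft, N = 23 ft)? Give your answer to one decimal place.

786.6 ft

Two edge vectors: Outcrop 7→Outcrop 8 = (872, 173, 0.4), Outcrop 7→Outcrop 9 = (906, 489, 445.2).
Normal n = (Outcrop 7→Outcrop 8) × (Outcrop 7→Outcrop 9) = (76824, -387852, 269670).
So ∂z/∂E = −n_x/n_z = −0.28488 and ∂z/∂N = −n_y/n_z = 1.43825.
Intercept c from Outcrop 7: 1180.7 − 104.55 − 248.82 = 827.33.
At (259, 23): z = −73.8 + 33.1 + 827.33 = 786.6 ft.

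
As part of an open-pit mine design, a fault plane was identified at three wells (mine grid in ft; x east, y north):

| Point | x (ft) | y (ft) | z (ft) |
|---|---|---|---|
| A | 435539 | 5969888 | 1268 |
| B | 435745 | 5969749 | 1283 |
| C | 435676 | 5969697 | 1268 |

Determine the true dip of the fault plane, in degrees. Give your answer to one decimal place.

9.9°

Let the plane be z = a·x + b·y + c.
B−A: 206a − 139b = 15;  C−A: 137a − 191b = 0.
Solving gives a = 0.14111, b = 0.10122.
Gradient magnitude |∇z| = √(a² + b²) = √(0.01991 + 0.01024) = 0.17366.
True dip = arctan(0.17366) = 9.9°, dipping toward SW (azimuth ≈ 234°).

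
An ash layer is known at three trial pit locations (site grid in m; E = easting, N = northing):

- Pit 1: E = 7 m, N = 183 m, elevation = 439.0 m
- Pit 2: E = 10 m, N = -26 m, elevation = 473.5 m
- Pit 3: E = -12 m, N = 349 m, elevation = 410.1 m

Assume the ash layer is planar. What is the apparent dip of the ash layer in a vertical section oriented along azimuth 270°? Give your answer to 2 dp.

5.15°

Two edge vectors: Pit 1→Pit 2 = (3, -209, 34.5), Pit 1→Pit 3 = (-19, 166, -28.9).
Normal n = (Pit 1→Pit 2) × (Pit 1→Pit 3) = (313.1, -568.8, -3473).
So ∂z/∂E = −n_x/n_z = 0.09015 and ∂z/∂N = −n_y/n_z = −0.16378.
Unit vector along 270° is (sin 270°, cos 270°) = (-1.0000, -0.0000).
Slope in that direction = a·(-1.0000) + b·(-0.0000) = −0.09015.
Apparent dip = arctan|0.09015| = 5.15° (true dip is 10.6°, so apparent ≤ true as expected).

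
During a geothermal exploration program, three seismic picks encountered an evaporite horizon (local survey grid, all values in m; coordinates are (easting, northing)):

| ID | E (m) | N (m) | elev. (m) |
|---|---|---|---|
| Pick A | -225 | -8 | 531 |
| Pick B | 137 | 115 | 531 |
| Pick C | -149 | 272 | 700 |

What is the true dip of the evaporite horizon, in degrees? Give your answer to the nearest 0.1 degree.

35.1°

Let the plane be z = a·E + b·N + c.
Pick B−Pick A: 362a + 123b = 0;  Pick C−Pick A: 76a + 280b = 169.
Solving gives a = −0.22592, b = 0.66489.
Gradient magnitude |∇z| = √(a² + b²) = √(0.05104 + 0.44208) = 0.70222.
True dip = arctan(0.70222) = 35.1°, dipping toward SSE (azimuth ≈ 161°).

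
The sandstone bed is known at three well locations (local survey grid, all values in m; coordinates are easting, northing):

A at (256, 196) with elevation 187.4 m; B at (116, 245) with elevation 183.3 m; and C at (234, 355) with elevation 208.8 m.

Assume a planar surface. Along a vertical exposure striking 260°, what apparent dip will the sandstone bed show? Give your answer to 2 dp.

5.96°

Two edge vectors: A→B = (-140, 49, -4.1), A→C = (-22, 159, 21.4).
Normal n = (A→B) × (A→C) = (1700.5, 3086.2, -21182).
So ∂z/∂easting = −n_x/n_z = 0.08028 and ∂z/∂northing = −n_y/n_z = 0.14570.
Unit vector along 260° is (sin 260°, cos 260°) = (-0.9848, -0.1736).
Slope in that direction = a·(-0.9848) + b·(-0.1736) = −0.10436.
Apparent dip = arctan|0.10436| = 5.96° (true dip is 9.4°, so apparent ≤ true as expected).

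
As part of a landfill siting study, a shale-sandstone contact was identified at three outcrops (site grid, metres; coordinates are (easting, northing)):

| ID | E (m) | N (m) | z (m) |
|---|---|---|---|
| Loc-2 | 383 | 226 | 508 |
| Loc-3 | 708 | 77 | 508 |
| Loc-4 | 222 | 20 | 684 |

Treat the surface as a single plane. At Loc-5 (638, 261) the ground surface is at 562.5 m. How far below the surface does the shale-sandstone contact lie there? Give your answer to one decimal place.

150.0 m

Two edge vectors: Loc-2→Loc-3 = (325, -149, 0), Loc-2→Loc-4 = (-161, -206, 176).
Normal n = (Loc-2→Loc-3) × (Loc-2→Loc-4) = (-26224, -57200, -90939).
So ∂z/∂E = −n_x/n_z = −0.28837 and ∂z/∂N = −n_y/n_z = −0.62899.
Intercept c from Loc-2: 508 + 110.45 + 142.15 = 760.60.
At (638, 261): z_contact = −183.98 − 164.17 + 760.60 = 412.45 m.
Depth below ground = 562.5 − 412.45 = 150.0 m.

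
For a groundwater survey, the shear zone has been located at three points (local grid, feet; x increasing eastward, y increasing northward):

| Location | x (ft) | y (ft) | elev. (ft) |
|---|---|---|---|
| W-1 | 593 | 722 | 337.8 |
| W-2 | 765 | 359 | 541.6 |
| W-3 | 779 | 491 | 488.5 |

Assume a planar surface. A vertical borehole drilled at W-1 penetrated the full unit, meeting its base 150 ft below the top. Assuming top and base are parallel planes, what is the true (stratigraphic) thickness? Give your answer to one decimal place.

133.6 ft

Two edge vectors: W-1→W-2 = (172, -363, 203.8), W-1→W-3 = (186, -231, 150.7).
Normal n = (W-1→W-2) × (W-1→W-3) = (-7626.3, 11986.4, 27786).
So ∂z/∂x = −n_x/n_z = 0.27447 and ∂z/∂y = −n_y/n_z = −0.43138.
|∇z| = √(a²+b²) = 0.51129, so dip δ = arctan(0.51129) = 27.08°.
True thickness = vertical thickness × cos δ = 150 × cos 27.08° = 133.6 ft.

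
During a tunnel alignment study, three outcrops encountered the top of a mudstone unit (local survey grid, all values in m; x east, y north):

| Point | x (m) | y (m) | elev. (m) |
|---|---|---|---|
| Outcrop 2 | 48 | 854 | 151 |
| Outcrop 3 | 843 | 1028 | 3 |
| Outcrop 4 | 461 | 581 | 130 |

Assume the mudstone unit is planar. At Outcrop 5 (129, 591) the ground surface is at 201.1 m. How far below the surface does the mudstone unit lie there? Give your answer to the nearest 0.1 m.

22.0 m

Let the plane be z = a·x + b·y + c.
Outcrop 3−Outcrop 2: 795a + 174b = −148;  Outcrop 4−Outcrop 2: 413a − 273b = −21.
Solving gives a = −0.152504, b = −0.153788.
Then c = 151 − a·48 − b·854 = 289.66.
At (129, 591): z_contact = −19.67 − 90.89 + 289.66 = 179.09 m.
Depth below ground = 201.1 − 179.09 = 22.0 m.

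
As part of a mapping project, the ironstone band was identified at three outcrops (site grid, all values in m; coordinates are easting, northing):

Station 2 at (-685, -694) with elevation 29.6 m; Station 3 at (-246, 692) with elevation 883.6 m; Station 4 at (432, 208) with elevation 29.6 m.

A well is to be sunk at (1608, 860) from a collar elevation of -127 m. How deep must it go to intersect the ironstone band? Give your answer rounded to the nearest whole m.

90 m

Let the plane be z = a·easting + b·northing + c.
Station 3−Station 2: 439a + 1386b = 854;  Station 4−Station 2: 1117a + 902b = 0.
Solving gives a = −0.66856, b = 0.82792.
Then c = 29.6 − a·-685 − b·-694 = 146.21.
At (1608, 860): z_contact = −1075.0 + 712.0 + 146.21 = -216.8 m.
Depth below ground = -127 − (-216.8) = 90 m.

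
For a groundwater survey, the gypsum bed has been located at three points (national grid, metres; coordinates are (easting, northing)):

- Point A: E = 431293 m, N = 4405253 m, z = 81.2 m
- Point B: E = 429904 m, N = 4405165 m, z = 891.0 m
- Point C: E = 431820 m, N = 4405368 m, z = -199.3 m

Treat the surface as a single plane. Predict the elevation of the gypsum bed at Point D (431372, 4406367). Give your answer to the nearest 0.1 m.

Let the plane be z = a·E + b·N + c.
Point B−Point A: −1389a − 88b = 809.8;  Point C−Point A: 527a + 115b = −280.5.
Solving gives a = −0.603772087, b = 0.327720781.
Then c = 81.2 − a·431293 − b·4405253 = −1183209.08.
At (431372, 4406367): z = −260450.4 + 1444058.0 − 1183209.08 = 398.6 m.

398.6 m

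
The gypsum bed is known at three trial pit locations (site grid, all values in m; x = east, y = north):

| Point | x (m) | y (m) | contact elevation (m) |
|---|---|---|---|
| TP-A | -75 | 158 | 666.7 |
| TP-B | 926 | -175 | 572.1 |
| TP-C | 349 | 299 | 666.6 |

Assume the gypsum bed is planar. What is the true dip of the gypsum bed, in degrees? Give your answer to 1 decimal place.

Two edge vectors: TP-A→TP-B = (1001, -333, -94.6), TP-A→TP-C = (424, 141, -0.1).
Normal n = (TP-A→TP-B) × (TP-A→TP-C) = (13371.9, -40010.3, 282333).
So ∂z/∂x = −n_x/n_z = −0.04736 and ∂z/∂y = −n_y/n_z = 0.14171.
Gradient magnitude |∇z| = √(a² + b²) = √(0.00224 + 0.02008) = 0.14942.
True dip = arctan(0.14942) = 8.5°, dipping toward SSE (azimuth ≈ 162°).

8.5°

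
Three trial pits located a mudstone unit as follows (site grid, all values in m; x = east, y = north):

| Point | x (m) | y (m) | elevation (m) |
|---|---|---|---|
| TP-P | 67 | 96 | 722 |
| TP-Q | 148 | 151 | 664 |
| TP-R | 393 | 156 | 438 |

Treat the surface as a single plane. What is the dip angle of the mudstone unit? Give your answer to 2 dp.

44.43°

Let the plane be z = a·x + b·y + c.
TP-Q−TP-P: 81a + 55b = −58;  TP-R−TP-P: 326a + 60b = −284.
Solving gives a = −0.92884, b = 0.31339.
Gradient magnitude |∇z| = √(a² + b²) = √(0.86275 + 0.09821) = 0.98029.
True dip = arctan(0.98029) = 44.43°, dipping toward ESE (azimuth ≈ 109°).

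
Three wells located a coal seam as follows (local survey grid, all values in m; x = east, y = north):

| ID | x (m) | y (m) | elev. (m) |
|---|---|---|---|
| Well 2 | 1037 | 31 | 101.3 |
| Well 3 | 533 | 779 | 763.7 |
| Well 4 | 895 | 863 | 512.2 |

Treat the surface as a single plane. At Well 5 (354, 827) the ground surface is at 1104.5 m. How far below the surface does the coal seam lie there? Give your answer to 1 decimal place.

Let the plane be z = a·x + b·y + c.
Well 3−Well 2: −504a + 748b = 662.4;  Well 4−Well 2: −142a + 832b = 410.9.
Solving gives a = −0.778519, b = 0.360998.
Then c = 101.3 − a·1037 − b·31 = 897.43.
At (354, 827): z_contact = −275.60 + 298.55 + 897.43 = 920.38 m.
Depth below ground = 1104.5 − 920.38 = 184.1 m.

184.1 m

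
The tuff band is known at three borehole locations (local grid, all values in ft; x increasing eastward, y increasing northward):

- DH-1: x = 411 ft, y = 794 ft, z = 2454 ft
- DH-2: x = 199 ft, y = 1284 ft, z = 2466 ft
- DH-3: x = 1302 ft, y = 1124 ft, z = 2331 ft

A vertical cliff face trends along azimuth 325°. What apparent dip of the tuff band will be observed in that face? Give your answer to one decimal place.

2.7°

Let the plane be z = a·x + b·y + c.
DH-2−DH-1: −212a + 490b = 12;  DH-3−DH-1: 891a + 330b = −123.
Solving gives a = −0.12680, b = −0.03037.
Unit vector along 325° is (sin 325°, cos 325°) = (-0.5736, 0.8192).
Slope in that direction = a·(-0.5736) + b·(0.8192) = 0.04785.
Apparent dip = arctan|0.04785| = 2.7° (true dip is 7.4°, so apparent ≤ true as expected).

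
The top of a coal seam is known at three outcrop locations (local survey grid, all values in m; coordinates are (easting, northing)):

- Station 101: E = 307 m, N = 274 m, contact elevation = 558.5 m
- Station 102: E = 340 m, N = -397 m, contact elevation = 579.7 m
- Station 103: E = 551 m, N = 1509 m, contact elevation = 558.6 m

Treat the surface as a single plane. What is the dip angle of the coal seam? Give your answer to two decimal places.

Let the plane be z = a·E + b·N + c.
Station 102−Station 101: 33a − 671b = 21.2;  Station 103−Station 101: 244a + 1235b = 0.1.
Solving gives a = 0.12837, b = −0.02528.
Gradient magnitude |∇z| = √(a² + b²) = √(0.01648 + 0.00064) = 0.13084.
True dip = arctan(0.13084) = 7.45°, dipping toward W (azimuth ≈ 281°).

7.45°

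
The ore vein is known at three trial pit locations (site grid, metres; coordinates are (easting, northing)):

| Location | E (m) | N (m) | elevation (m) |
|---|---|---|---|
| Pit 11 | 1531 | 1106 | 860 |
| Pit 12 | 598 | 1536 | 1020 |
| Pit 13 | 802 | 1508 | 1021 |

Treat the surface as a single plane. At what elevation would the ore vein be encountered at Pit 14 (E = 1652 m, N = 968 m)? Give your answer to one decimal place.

794.4 m

Two edge vectors: Pit 11→Pit 12 = (-933, 430, 160), Pit 11→Pit 13 = (-729, 402, 161).
Normal n = (Pit 11→Pit 12) × (Pit 11→Pit 13) = (4910, 33573, -61596).
So ∂z/∂E = −n_x/n_z = 0.079713 and ∂z/∂N = −n_y/n_z = 0.545052.
Intercept c from Pit 11: 860 − 122.04 − 602.83 = 135.13.
At (1652, 968): z = 131.7 + 527.6 + 135.13 = 794.4 m.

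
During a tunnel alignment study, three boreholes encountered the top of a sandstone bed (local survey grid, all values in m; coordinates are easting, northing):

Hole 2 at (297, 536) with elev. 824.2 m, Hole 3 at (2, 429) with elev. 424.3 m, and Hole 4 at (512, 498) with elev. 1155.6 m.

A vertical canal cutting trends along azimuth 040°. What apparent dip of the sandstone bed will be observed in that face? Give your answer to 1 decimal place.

Two edge vectors: Hole 2→Hole 3 = (-295, -107, -399.9), Hole 2→Hole 4 = (215, -38, 331.4).
Normal n = (Hole 2→Hole 3) × (Hole 2→Hole 4) = (-50656, 11784.5, 34215).
So ∂z/∂easting = −n_x/n_z = 1.48052 and ∂z/∂northing = −n_y/n_z = −0.34442.
Unit vector along 040° is (sin 40°, cos 40°) = (0.6428, 0.7660).
Slope in that direction = a·(0.6428) + b·(0.7660) = 0.68782.
Apparent dip = arctan|0.68782| = 34.5° (true dip is 56.7°, so apparent ≤ true as expected).

34.5°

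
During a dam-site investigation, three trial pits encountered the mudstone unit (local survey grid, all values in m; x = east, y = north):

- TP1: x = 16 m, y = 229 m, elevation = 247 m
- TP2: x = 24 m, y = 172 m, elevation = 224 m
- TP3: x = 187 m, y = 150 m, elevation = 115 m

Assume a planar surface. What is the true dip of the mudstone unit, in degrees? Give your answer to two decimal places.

35.04°

Two edge vectors: TP1→TP2 = (8, -57, -23), TP1→TP3 = (171, -79, -132).
Normal n = (TP1→TP2) × (TP1→TP3) = (5707, -2877, 9115).
So ∂z/∂x = −n_x/n_z = −0.62611 and ∂z/∂y = −n_y/n_z = 0.31563.
Gradient magnitude |∇z| = √(a² + b²) = √(0.39201 + 0.09962) = 0.70117.
True dip = arctan(0.70117) = 35.04°, dipping toward ESE (azimuth ≈ 117°).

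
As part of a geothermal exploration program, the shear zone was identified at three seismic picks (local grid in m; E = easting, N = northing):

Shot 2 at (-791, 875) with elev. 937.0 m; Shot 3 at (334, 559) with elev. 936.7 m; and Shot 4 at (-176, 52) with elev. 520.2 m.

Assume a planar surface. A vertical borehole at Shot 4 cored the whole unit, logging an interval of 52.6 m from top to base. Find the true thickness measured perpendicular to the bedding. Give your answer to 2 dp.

43.79 m

Two edge vectors: Shot 2→Shot 3 = (1125, -316, -0.3), Shot 2→Shot 4 = (615, -823, -416.8).
Normal n = (Shot 2→Shot 3) × (Shot 2→Shot 4) = (131461.9, 468715.5, -731535).
So ∂z/∂E = −n_x/n_z = 0.17971 and ∂z/∂N = −n_y/n_z = 0.64073.
|∇z| = √(a²+b²) = 0.66545, so dip δ = arctan(0.66545) = 33.64°.
True thickness = vertical thickness × cos δ = 52.6 × cos 33.64° = 43.79 m.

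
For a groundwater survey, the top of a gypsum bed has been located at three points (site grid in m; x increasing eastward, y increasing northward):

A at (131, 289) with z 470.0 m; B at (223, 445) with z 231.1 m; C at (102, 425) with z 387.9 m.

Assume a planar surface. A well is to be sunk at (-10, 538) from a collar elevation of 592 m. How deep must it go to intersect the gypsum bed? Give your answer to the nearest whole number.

171 m

Two edge vectors: A→B = (92, 156, -238.9), A→C = (-29, 136, -82.1).
Normal n = (A→B) × (A→C) = (19682.8, 14481.3, 17036).
So ∂z/∂x = −n_x/n_z = −1.15537 and ∂z/∂y = −n_y/n_z = −0.85004.
Intercept c from A: 470 + 151.35 + 245.66 = 867.01.
At (-10, 538): z_contact = 11.6 − 457.3 + 867.01 = 421.2 m.
Depth below ground = 592 − 421.2 = 171 m.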